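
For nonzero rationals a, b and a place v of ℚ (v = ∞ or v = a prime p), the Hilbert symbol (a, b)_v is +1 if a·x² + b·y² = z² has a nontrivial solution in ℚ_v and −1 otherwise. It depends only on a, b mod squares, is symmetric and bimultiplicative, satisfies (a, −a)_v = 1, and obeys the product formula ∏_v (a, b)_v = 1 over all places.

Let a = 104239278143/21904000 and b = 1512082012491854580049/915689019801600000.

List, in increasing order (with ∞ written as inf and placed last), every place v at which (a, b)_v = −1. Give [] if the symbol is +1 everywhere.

[5, 13]

Mod squares: a ≡ 1430, b ≡ 110. Check v ∈ {∞, 2, 3, 5, 7, 11, 13, 17, 19, 29, 37}.
v=3: a=3^0·(≡2), b=3^-8·(≡2) mod 3; (2|3)=-1, (2|3)=-1; (−1)^{0·-8·1}·(-1)^-8·(-1)^0 = +1.
v=5: a=5^-3·(≡4), b=5^-5·(≡2) mod 5; (4|5)=+1, (2|5)=-1; (−1)^{-3·-5·2}·(+1)^-5·(-1)^-3 = -1.
v=29: a=29^2·(≡4), b=29^2·(≡7) mod 29; (4|29)=+1, (7|29)=+1; (−1)^{2·2·14}·(+1)^2·(+1)^2 = +1.
v=7: a=7^4·(≡2), b=7^10·(≡5) mod 7; (2|7)=+1, (5|7)=-1; (−1)^{4·10·3}·(+1)^10·(-1)^4 = +1.
v=19: a=19^2·(≡4), b=19^4·(≡13) mod 19; (4|19)=+1, (13|19)=-1; (−1)^{2·4·9}·(+1)^4·(-1)^2 = +1.
v=2: v_2(a)=-7, v_2(b)=-25; units ≡ 3, 7 (mod 8); ε·ε+αω+βω = 1·1+-7·0+-25·1 ≡ 0  ⇒  (a,b)_2 = +1.
v=37: a=37^-2·(≡20), b=37^0·(≡12) mod 37; (20|37)=-1, (12|37)=+1; (−1)^{-2·0·18}·(-1)^0·(+1)^-2 = +1.
v=11: a=11^1·(≡9), b=11^-3·(≡7) mod 11; (9|11)=+1, (7|11)=-1; (−1)^{1·-3·5}·(+1)^-3·(-1)^1 = +1.
v=13: a=13^1·(≡5), b=13^2·(≡11) mod 13; (5|13)=-1, (11|13)=-1; (−1)^{1·2·6}·(-1)^2·(-1)^1 = -1.
v=17: a=17^0·(≡8), b=17^2·(≡13) mod 17; (8|17)=+1, (13|17)=+1; (−1)^{0·2·8}·(+1)^2·(+1)^0 = +1.
v=∞: 1430 > 0 and 110 > 0  ⇒  (a,b)_∞ = +1.
Ram(1430, 110) = {5, 13}; no ℚ_5-point on the conic.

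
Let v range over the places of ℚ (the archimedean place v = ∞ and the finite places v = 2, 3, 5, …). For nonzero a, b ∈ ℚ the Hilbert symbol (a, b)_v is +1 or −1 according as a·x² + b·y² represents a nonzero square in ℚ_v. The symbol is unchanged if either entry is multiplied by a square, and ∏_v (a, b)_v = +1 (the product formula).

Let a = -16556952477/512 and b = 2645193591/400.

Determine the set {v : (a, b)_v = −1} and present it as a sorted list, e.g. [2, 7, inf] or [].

(a, b) ≡ (-2346, 391) mod (ℚ^×)²; places V = {2, 3, 5, 13, 17, 23, ∞}.
(a,b)_13: α=2, u≡5; β=0, v≡4 (mod 13); (5|13)=-1, (4|13)=+1; sign (−1)^0·-1^0·+1^2 = +1.
(a,b)_∞: sgn(-2346)=−, sgn(391)=+, so +1.
(a,b)_17: α=5, u≡9; β=5, v≡3 (mod 17); (9|17)=+1, (3|17)=-1; sign (−1)^0·+1^5·-1^5 = -1.
(a,b)_23: α=1, u≡8; β=1, v≡5 (mod 23); (8|23)=+1, (5|23)=-1; sign (−1)^1·+1^1·-1^1 = +1.
(a,b)_3: α=1, u≡1; β=4, v≡1 (mod 3); (1|3)=+1, (1|3)=+1; sign (−1)^0·+1^4·+1^1 = +1.
(a,b)_2: α=-9, β=-4; u≡3, v≡7 (mod 8); ε(u)ε(v)=1·1, αω(v)=-9·0, βω(u)=-4·1; sum ≡ 1  ⇒  -1.
(a,b)_5: α=0, u≡4; β=-2, v≡1 (mod 5); (4|5)=+1, (1|5)=+1; sign (−1)^0·+1^-2·+1^0 = +1.
|Ram(-2346, 391)| = 2, even; anisotropic at {2, 17}.

[2, 17]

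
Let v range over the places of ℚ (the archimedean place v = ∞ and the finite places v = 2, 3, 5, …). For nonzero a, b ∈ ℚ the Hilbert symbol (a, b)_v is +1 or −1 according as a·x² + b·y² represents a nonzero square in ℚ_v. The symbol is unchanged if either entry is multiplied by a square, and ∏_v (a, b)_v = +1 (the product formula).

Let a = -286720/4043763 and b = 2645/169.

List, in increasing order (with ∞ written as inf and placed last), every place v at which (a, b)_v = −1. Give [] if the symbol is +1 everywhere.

Mod squares: a ≡ -210, b ≡ 5. Check v ∈ {∞, 2, 3, 5, 7, 13, 23, 43}.
v=2: v_2(a)=13, v_2(b)=0; units ≡ 7, 5 (mod 8); ε·ε+αω+βω = 1·0+13·1+0·0 ≡ 1  ⇒  (a,b)_2 = -1.
v=43: a=43^-2·(≡28), b=43^0·(≡7) mod 43; (28|43)=-1, (7|43)=-1; (−1)^{-2·0·21}·(-1)^0·(-1)^-2 = +1.
v=23: a=23^0·(≡5), b=23^2·(≡15) mod 23; (5|23)=-1, (15|23)=-1; (−1)^{0·2·11}·(-1)^2·(-1)^0 = +1.
v=5: a=5^1·(≡2), b=5^1·(≡1) mod 5; (2|5)=-1, (1|5)=+1; (−1)^{1·1·2}·(-1)^1·(+1)^1 = -1.
v=3: a=3^-7·(≡2), b=3^0·(≡2) mod 3; (2|3)=-1, (2|3)=-1; (−1)^{-7·0·1}·(-1)^0·(-1)^-7 = -1.
v=7: a=7^1·(≡6), b=7^0·(≡6) mod 7; (6|7)=-1, (6|7)=-1; (−1)^{1·0·3}·(-1)^0·(-1)^1 = -1.
v=13: a=13^0·(≡11), b=13^-2·(≡6) mod 13; (11|13)=-1, (6|13)=-1; (−1)^{0·-2·6}·(-1)^-2·(-1)^0 = +1.
v=∞: -210 < 0 and 5 > 0  ⇒  (a,b)_∞ = +1.
Ram(-210, 5) = {2, 3, 5, 7}; no ℚ_2-point on the conic.

[2, 3, 5, 7]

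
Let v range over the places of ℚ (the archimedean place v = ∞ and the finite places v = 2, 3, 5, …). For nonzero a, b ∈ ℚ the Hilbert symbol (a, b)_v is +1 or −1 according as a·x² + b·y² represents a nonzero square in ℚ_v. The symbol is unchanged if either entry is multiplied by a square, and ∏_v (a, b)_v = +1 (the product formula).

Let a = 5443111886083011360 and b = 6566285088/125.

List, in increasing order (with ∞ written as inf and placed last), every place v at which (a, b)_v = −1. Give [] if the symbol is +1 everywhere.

[2, 19]

(a, b) ≡ (5890, 25332890) mod (ℚ^×)²; places V = {2, 3, 5, 11, 17, 19, 23, 31, ∞}.
(a,b)_11: α=2, u≡1; β=1, v≡8 (mod 11); (1|11)=+1, (8|11)=-1; sign (−1)^0·+1^1·-1^2 = +1.
(a,b)_19: α=3, u≡6; β=1, v≡11 (mod 19); (6|19)=+1, (11|19)=+1; sign (−1)^1·+1^1·+1^3 = -1.
(a,b)_23: α=2, u≡8; β=1, v≡12 (mod 23); (8|23)=+1, (12|23)=+1; sign (−1)^0·+1^1·+1^2 = +1.
(a,b)_5: α=1, u≡2; β=-3, v≡3 (mod 5); (2|5)=-1, (3|5)=-1; sign (−1)^0·-1^-3·-1^1 = +1.
(a,b)_3: α=2, u≡1; β=4, v≡2 (mod 3); (1|3)=+1, (2|3)=-1; sign (−1)^0·+1^4·-1^2 = +1.
(a,b)_2: α=5, β=5; u≡1, v≡5 (mod 8); ε(u)ε(v)=0·0, αω(v)=5·1, βω(u)=5·0; sum ≡ 1  ⇒  -1.
(a,b)_31: α=3, u≡7; β=1, v≡26 (mod 31); (7|31)=+1, (26|31)=-1; sign (−1)^1·+1^1·-1^3 = +1.
(a,b)_∞: sgn(5890)=+, sgn(25332890)=+, so +1.
(a,b)_17: α=2, u≡2; β=1, v≡16 (mod 17); (2|17)=+1, (16|17)=+1; sign (−1)^0·+1^1·+1^2 = +1.
(5890, 25332890 / ℚ) ramifies at {2, 19}: a division algebra.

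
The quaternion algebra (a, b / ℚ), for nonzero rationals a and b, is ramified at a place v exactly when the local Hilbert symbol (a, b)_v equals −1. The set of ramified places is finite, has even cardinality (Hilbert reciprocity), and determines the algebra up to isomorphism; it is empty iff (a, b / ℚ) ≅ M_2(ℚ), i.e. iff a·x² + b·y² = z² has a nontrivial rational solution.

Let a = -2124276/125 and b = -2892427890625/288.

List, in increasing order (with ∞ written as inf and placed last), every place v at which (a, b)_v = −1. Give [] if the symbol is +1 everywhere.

[2, 19, 23, inf]

Mod squares: a ≡ -21945, b ≡ -20930. Check v ∈ {∞, 2, 3, 5, 7, 11, 13, 19, 23}.
v=∞: -21945 < 0 and -20930 < 0  ⇒  (a,b)_∞ = -1.
v=3: a=3^1·(≡2), b=3^-2·(≡1) mod 3; (2|3)=-1, (1|3)=+1; (−1)^{1·-2·1}·(-1)^-2·(+1)^1 = +1.
v=13: a=13^0·(≡10), b=13^1·(≡2) mod 13; (10|13)=+1, (2|13)=-1; (−1)^{0·1·6}·(+1)^1·(-1)^0 = +1.
v=7: a=7^1·(≡4), b=7^3·(≡5) mod 7; (4|7)=+1, (5|7)=-1; (−1)^{1·3·3}·(+1)^3·(-1)^1 = +1.
v=23: a=23^0·(≡5), b=23^1·(≡22) mod 23; (5|23)=-1, (22|23)=-1; (−1)^{0·1·11}·(-1)^1·(-1)^0 = -1.
v=2: v_2(a)=2, v_2(b)=-5; units ≡ 7, 7 (mod 8); ε·ε+αω+βω = 1·1+2·0+-5·0 ≡ 1  ⇒  (a,b)_2 = -1.
v=19: a=19^1·(≡1), b=19^2·(≡14) mod 19; (1|19)=+1, (14|19)=-1; (−1)^{1·2·9}·(+1)^2·(-1)^1 = -1.
v=5: a=5^-3·(≡4), b=5^7·(≡1) mod 5; (4|5)=+1, (1|5)=+1; (−1)^{-3·7·2}·(+1)^7·(+1)^-3 = +1.
v=11: a=11^3·(≡8), b=11^0·(≡1) mod 11; (8|11)=-1, (1|11)=+1; (−1)^{3·0·5}·(-1)^0·(+1)^3 = +1.
(-21945, -20930 / ℚ) ramifies at {2, 19, 23, ∞}: a division algebra.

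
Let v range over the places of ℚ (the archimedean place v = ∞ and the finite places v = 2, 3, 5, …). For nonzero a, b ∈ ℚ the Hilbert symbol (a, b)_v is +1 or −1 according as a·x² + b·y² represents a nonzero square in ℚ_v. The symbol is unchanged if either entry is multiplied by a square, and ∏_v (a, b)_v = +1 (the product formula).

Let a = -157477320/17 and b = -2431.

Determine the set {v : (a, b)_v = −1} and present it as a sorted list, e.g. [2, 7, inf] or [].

Mod squares: a ≡ -74364290, b ≡ -2431. Check v ∈ {∞, 2, 3, 5, 7, 11, 13, 17, 19, 23}.
v=3: a=3^2·(≡1), b=3^0·(≡2) mod 3; (1|3)=+1, (2|3)=-1; (−1)^{2·0·1}·(+1)^0·(-1)^2 = +1.
v=2: v_2(a)=3, v_2(b)=0; units ≡ 7, 1 (mod 8); ε·ε+αω+βω = 1·0+3·0+0·0 ≡ 0  ⇒  (a,b)_2 = +1.
v=23: a=23^1·(≡18), b=23^0·(≡7) mod 23; (18|23)=+1, (7|23)=-1; (−1)^{1·0·11}·(+1)^0·(-1)^1 = -1.
v=13: a=13^1·(≡5), b=13^1·(≡8) mod 13; (5|13)=-1, (8|13)=-1; (−1)^{1·1·6}·(-1)^1·(-1)^1 = +1.
v=19: a=19^1·(≡12), b=19^0·(≡1) mod 19; (12|19)=-1, (1|19)=+1; (−1)^{1·0·9}·(-1)^0·(+1)^1 = +1.
v=7: a=7^1·(≡5), b=7^0·(≡5) mod 7; (5|7)=-1, (5|7)=-1; (−1)^{1·0·3}·(-1)^0·(-1)^1 = -1.
v=17: a=17^-1·(≡4), b=17^1·(≡10) mod 17; (4|17)=+1, (10|17)=-1; (−1)^{-1·1·8}·(+1)^1·(-1)^-1 = -1.
v=5: a=5^1·(≡3), b=5^0·(≡4) mod 5; (3|5)=-1, (4|5)=+1; (−1)^{1·0·2}·(-1)^0·(+1)^1 = +1.
v=∞: -74364290 < 0 and -2431 < 0  ⇒  (a,b)_∞ = -1.
v=11: a=11^1·(≡1), b=11^1·(≡10) mod 11; (1|11)=+1, (10|11)=-1; (−1)^{1·1·5}·(+1)^1·(-1)^1 = +1.
Ram(-74364290, -2431) = {7, 17, 23, ∞}; no ℚ_7-point on the conic.

[7, 17, 23, inf]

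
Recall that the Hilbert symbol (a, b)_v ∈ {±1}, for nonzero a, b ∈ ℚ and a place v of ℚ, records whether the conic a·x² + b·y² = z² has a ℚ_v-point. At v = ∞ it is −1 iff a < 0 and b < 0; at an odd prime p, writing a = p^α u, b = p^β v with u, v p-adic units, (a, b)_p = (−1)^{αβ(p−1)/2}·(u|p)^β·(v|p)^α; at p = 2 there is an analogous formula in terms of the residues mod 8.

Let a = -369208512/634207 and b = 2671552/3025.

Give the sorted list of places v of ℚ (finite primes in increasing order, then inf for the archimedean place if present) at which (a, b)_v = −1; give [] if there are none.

Mod squares: a ≡ -4669, b ≡ 247. Check v ∈ {∞, 2, 3, 5, 7, 11, 13, 19, 23, 29, 31, 43}.
v=∞: -4669 < 0 and 247 > 0  ⇒  (a,b)_∞ = +1.
v=13: a=13^0·(≡8), b=13^3·(≡8) mod 13; (8|13)=-1, (8|13)=-1; (−1)^{0·3·6}·(-1)^3·(-1)^0 = -1.
v=31: a=31^2·(≡30), b=31^0·(≡26) mod 31; (30|31)=-1, (26|31)=-1; (−1)^{2·0·15}·(-1)^0·(-1)^2 = +1.
v=29: a=29^1·(≡13), b=29^0·(≡8) mod 29; (13|29)=+1, (8|29)=-1; (−1)^{1·0·14}·(+1)^0·(-1)^1 = -1.
v=19: a=19^0·(≡16), b=19^1·(≡2) mod 19; (16|19)=+1, (2|19)=-1; (−1)^{0·1·9}·(+1)^1·(-1)^0 = +1.
v=5: a=5^0·(≡4), b=5^-2·(≡2) mod 5; (4|5)=+1, (2|5)=-1; (−1)^{0·-2·2}·(+1)^-2·(-1)^0 = +1.
v=11: a=11^0·(≡10), b=11^-2·(≡5) mod 11; (10|11)=-1, (5|11)=+1; (−1)^{0·-2·5}·(-1)^-2·(+1)^0 = +1.
v=2: v_2(a)=6, v_2(b)=6; units ≡ 3, 7 (mod 8); ε·ε+αω+βω = 1·1+6·0+6·1 ≡ 1  ⇒  (a,b)_2 = -1.
v=3: a=3^2·(≡2), b=3^0·(≡1) mod 3; (2|3)=-1, (1|3)=+1; (−1)^{2·0·1}·(-1)^0·(+1)^2 = +1.
v=7: a=7^-3·(≡6), b=7^0·(≡2) mod 7; (6|7)=-1, (2|7)=+1; (−1)^{-3·0·3}·(-1)^0·(+1)^-3 = +1.
v=23: a=23^1·(≡6), b=23^0·(≡20) mod 23; (6|23)=+1, (20|23)=-1; (−1)^{1·0·11}·(+1)^0·(-1)^1 = -1.
v=43: a=43^-2·(≡20), b=43^0·(≡29) mod 43; (20|43)=-1, (29|43)=-1; (−1)^{-2·0·21}·(-1)^0·(-1)^-2 = +1.
Ram(-4669, 247) = {2, 13, 23, 29}; no ℚ_2-point on the conic.

[2, 13, 23, 29]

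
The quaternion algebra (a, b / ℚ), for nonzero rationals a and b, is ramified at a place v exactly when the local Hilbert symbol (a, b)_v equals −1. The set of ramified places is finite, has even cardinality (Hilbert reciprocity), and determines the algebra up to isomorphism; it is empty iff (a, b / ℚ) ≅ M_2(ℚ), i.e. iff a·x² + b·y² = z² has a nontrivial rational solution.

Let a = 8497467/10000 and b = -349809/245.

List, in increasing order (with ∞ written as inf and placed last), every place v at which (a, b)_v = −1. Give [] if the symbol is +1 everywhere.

[2, 5, 17, 19]

Mod squares: a ≡ 3, b ≡ -4845. Check v ∈ {∞, 2, 3, 5, 7, 11, 17, 19}.
v=11: a=11^2·(≡3), b=11^0·(≡8) mod 11; (3|11)=+1, (8|11)=-1; (−1)^{2·0·5}·(+1)^0·(-1)^2 = +1.
v=17: a=17^2·(≡11), b=17^1·(≡16) mod 17; (11|17)=-1, (16|17)=+1; (−1)^{2·1·8}·(-1)^1·(+1)^2 = -1.
v=19: a=19^0·(≡13), b=19^3·(≡16) mod 19; (13|19)=-1, (16|19)=+1; (−1)^{0·3·9}·(-1)^3·(+1)^0 = -1.
v=7: a=7^0·(≡5), b=7^-2·(≡6) mod 7; (5|7)=-1, (6|7)=-1; (−1)^{0·-2·3}·(-1)^-2·(-1)^0 = +1.
v=5: a=5^-4·(≡2), b=5^-1·(≡4) mod 5; (2|5)=-1, (4|5)=+1; (−1)^{-4·-1·2}·(-1)^-1·(+1)^-4 = -1.
v=2: v_2(a)=-4, v_2(b)=0; units ≡ 3, 3 (mod 8); ε·ε+αω+βω = 1·1+-4·1+0·1 ≡ 1  ⇒  (a,b)_2 = -1.
v=∞: 3 > 0 and -4845 < 0  ⇒  (a,b)_∞ = +1.
v=3: a=3^5·(≡1), b=3^1·(≡2) mod 3; (1|3)=+1, (2|3)=-1; (−1)^{5·1·1}·(+1)^1·(-1)^5 = +1.
(3, -4845 / ℚ) ramifies at {2, 5, 17, 19}: a division algebra.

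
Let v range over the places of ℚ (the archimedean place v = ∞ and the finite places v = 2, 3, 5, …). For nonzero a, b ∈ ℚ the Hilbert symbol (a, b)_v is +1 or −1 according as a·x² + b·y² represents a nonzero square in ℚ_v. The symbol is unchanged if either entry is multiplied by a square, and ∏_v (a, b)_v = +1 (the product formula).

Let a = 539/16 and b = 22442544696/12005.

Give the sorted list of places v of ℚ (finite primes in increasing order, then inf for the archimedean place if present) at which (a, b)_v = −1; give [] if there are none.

[3, 11, 13, 17]

(a, b) ≡ (11, 6630) mod (ℚ^×)²; places V = {2, 3, 5, 7, 11, 13, 17, ∞}.
(a,b)_2: α=-4, β=3; u≡3, v≡3 (mod 8); ε(u)ε(v)=1·1, αω(v)=-4·1, βω(u)=3·1; sum ≡ 0  ⇒  +1.
(a,b)_7: α=2, u≡2; β=-4, v≡1 (mod 7); (2|7)=+1, (1|7)=+1; sign (−1)^0·+1^-4·+1^2 = +1.
(a,b)_17: α=0, u≡5; β=3, v≡8 (mod 17); (5|17)=-1, (8|17)=+1; sign (−1)^0·-1^3·+1^0 = -1.
(a,b)_13: α=0, u≡2; β=1, v≡1 (mod 13); (2|13)=-1, (1|13)=+1; sign (−1)^0·-1^1·+1^0 = -1.
(a,b)_∞: sgn(11)=+, sgn(6630)=+, so +1.
(a,b)_11: α=1, u≡1; β=4, v≡7 (mod 11); (1|11)=+1, (7|11)=-1; sign (−1)^0·+1^4·-1^1 = -1.
(a,b)_3: α=0, u≡2; β=1, v≡2 (mod 3); (2|3)=-1, (2|3)=-1; sign (−1)^0·-1^1·-1^0 = -1.
(a,b)_5: α=0, u≡4; β=-1, v≡1 (mod 5); (4|5)=+1, (1|5)=+1; sign (−1)^0·+1^-1·+1^0 = +1.
|Ram(11, 6630)| = 4, even; anisotropic at {3, 11, 13, 17}.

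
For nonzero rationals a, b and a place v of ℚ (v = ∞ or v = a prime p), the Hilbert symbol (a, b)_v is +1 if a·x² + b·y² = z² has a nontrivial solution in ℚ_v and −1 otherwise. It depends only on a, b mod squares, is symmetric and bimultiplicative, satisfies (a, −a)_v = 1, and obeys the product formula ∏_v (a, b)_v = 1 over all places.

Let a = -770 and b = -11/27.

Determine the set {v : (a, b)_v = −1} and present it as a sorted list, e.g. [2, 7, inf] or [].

[2, 5, 11, inf]

(a, b) ≡ (-770, -33) mod (ℚ^×)²; places V = {2, 3, 5, 7, 11, ∞}.
(a,b)_3: α=0, u≡1; β=-3, v≡1 (mod 3); (1|3)=+1, (1|3)=+1; sign (−1)^0·+1^-3·+1^0 = +1.
(a,b)_5: α=1, u≡1; β=0, v≡2 (mod 5); (1|5)=+1, (2|5)=-1; sign (−1)^0·+1^0·-1^1 = -1.
(a,b)_11: α=1, u≡7; β=1, v≡2 (mod 11); (7|11)=-1, (2|11)=-1; sign (−1)^1·-1^1·-1^1 = -1.
(a,b)_∞: sgn(-770)=−, sgn(-33)=−, so -1.
(a,b)_7: α=1, u≡2; β=0, v≡4 (mod 7); (2|7)=+1, (4|7)=+1; sign (−1)^0·+1^0·+1^1 = +1.
(a,b)_2: α=1, β=0; u≡7, v≡7 (mod 8); ε(u)ε(v)=1·1, αω(v)=1·0, βω(u)=0·0; sum ≡ 1  ⇒  -1.
Ram(-770, -33) = {2, 5, 11, ∞}; no ℚ_2-point on the conic.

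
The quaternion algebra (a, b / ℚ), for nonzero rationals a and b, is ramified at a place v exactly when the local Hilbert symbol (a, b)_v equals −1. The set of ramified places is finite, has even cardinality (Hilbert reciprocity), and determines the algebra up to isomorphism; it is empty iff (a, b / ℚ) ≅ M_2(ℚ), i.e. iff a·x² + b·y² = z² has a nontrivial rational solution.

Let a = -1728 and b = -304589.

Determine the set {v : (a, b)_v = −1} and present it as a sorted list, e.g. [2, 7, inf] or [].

Mod squares: a ≡ -3, b ≡ -304589. Check v ∈ {∞, 2, 3, 17, 19, 23, 41}.
v=3: a=3^3·(≡2), b=3^0·(≡1) mod 3; (2|3)=-1, (1|3)=+1; (−1)^{3·0·1}·(-1)^0·(+1)^3 = +1.
v=23: a=23^0·(≡20), b=23^1·(≡5) mod 23; (20|23)=-1, (5|23)=-1; (−1)^{0·1·11}·(-1)^1·(-1)^0 = -1.
v=∞: -3 < 0 and -304589 < 0  ⇒  (a,b)_∞ = -1.
v=41: a=41^0·(≡35), b=41^1·(≡33) mod 41; (35|41)=-1, (33|41)=+1; (−1)^{0·1·20}·(-1)^1·(+1)^0 = -1.
v=17: a=17^0·(≡6), b=17^1·(≡1) mod 17; (6|17)=-1, (1|17)=+1; (−1)^{0·1·8}·(-1)^1·(+1)^0 = -1.
v=19: a=19^0·(≡1), b=19^1·(≡5) mod 19; (1|19)=+1, (5|19)=+1; (−1)^{0·1·9}·(+1)^1·(+1)^0 = +1.
v=2: v_2(a)=6, v_2(b)=0; units ≡ 5, 3 (mod 8); ε·ε+αω+βω = 0·1+6·1+0·1 ≡ 0  ⇒  (a,b)_2 = +1.
Ram(-3, -304589) = {17, 23, 41, ∞}; no ℚ_17-point on the conic.

[17, 23, 41, inf]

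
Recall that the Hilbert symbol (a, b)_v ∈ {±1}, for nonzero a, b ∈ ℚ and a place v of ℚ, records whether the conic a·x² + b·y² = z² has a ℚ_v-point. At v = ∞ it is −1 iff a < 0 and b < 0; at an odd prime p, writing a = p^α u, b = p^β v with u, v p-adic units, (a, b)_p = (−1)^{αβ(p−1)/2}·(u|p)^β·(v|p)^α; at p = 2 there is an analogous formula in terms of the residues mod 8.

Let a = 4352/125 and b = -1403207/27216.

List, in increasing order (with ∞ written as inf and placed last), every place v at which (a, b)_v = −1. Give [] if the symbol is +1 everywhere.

(a, b) ≡ (85, -483) mod (ℚ^×)²; places V = {2, 3, 5, 7, 13, 17, 19, 23, ∞}.
(a,b)_19: α=0, u≡7; β=2, v≡1 (mod 19); (7|19)=+1, (1|19)=+1; sign (−1)^0·+1^2·+1^0 = +1.
(a,b)_∞: sgn(85)=+, sgn(-483)=−, so +1.
(a,b)_3: α=0, u≡1; β=-5, v≡1 (mod 3); (1|3)=+1, (1|3)=+1; sign (−1)^0·+1^-5·+1^0 = +1.
(a,b)_17: α=1, u≡3; β=0, v≡10 (mod 17); (3|17)=-1, (10|17)=-1; sign (−1)^0·-1^0·-1^1 = -1.
(a,b)_7: α=0, u≡2; β=-1, v≡2 (mod 7); (2|7)=+1, (2|7)=+1; sign (−1)^0·+1^-1·+1^0 = +1.
(a,b)_5: α=-3, u≡2; β=0, v≡3 (mod 5); (2|5)=-1, (3|5)=-1; sign (−1)^0·-1^0·-1^-3 = -1.
(a,b)_13: α=0, u≡11; β=2, v≡8 (mod 13); (11|13)=-1, (8|13)=-1; sign (−1)^0·-1^2·-1^0 = +1.
(a,b)_23: α=0, u≡12; β=1, v≡8 (mod 23); (12|23)=+1, (8|23)=+1; sign (−1)^0·+1^1·+1^0 = +1.
(a,b)_2: α=8, β=-4; u≡5, v≡5 (mod 8); ε(u)ε(v)=0·0, αω(v)=8·1, βω(u)=-4·1; sum ≡ 0  ⇒  +1.
(85, -483 / ℚ) ramifies at {5, 17}: a division algebra.

[5, 17]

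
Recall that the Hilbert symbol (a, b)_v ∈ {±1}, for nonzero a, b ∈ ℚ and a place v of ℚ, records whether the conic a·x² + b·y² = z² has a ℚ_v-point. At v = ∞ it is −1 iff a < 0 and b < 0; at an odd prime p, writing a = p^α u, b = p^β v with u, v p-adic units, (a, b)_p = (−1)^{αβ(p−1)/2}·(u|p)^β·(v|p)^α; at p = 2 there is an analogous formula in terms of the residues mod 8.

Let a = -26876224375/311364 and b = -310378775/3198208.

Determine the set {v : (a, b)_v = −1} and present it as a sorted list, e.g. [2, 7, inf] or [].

Mod squares: a ≡ -2431, b ≡ -1547. Check v ∈ {∞, 2, 3, 5, 7, 11, 13, 17, 19, 31}.
v=11: a=11^1·(≡10), b=11^0·(≡4) mod 11; (10|11)=-1, (4|11)=+1; (−1)^{1·0·5}·(-1)^0·(+1)^1 = +1.
v=7: a=7^2·(≡3), b=7^1·(≡5) mod 7; (3|7)=-1, (5|7)=-1; (−1)^{2·1·3}·(-1)^1·(-1)^2 = -1.
v=13: a=13^1·(≡7), b=13^-1·(≡2) mod 13; (7|13)=-1, (2|13)=-1; (−1)^{1·-1·6}·(-1)^-1·(-1)^1 = +1.
v=5: a=5^4·(≡4), b=5^2·(≡3) mod 5; (4|5)=+1, (3|5)=-1; (−1)^{4·2·2}·(+1)^2·(-1)^4 = +1.
v=3: a=3^-4·(≡2), b=3^0·(≡1) mod 3; (2|3)=-1, (1|3)=+1; (−1)^{-4·0·1}·(-1)^0·(+1)^-4 = +1.
v=19: a=19^2·(≡17), b=19^2·(≡5) mod 19; (17|19)=+1, (5|19)=+1; (−1)^{2·2·9}·(+1)^2·(+1)^2 = +1.
v=31: a=31^-2·(≡7), b=31^-2·(≡21) mod 31; (7|31)=+1, (21|31)=-1; (−1)^{-2·-2·15}·(+1)^-2·(-1)^-2 = +1.
v=17: a=17^1·(≡11), b=17^3·(≡10) mod 17; (11|17)=-1, (10|17)=-1; (−1)^{1·3·8}·(-1)^3·(-1)^1 = +1.
v=∞: -2431 < 0 and -1547 < 0  ⇒  (a,b)_∞ = -1.
v=2: v_2(a)=-2, v_2(b)=-8; units ≡ 1, 5 (mod 8); ε·ε+αω+βω = 0·0+-2·1+-8·0 ≡ 0  ⇒  (a,b)_2 = +1.
(-2431, -1547 / ℚ) ramifies at {7, ∞}: a division algebra.

[7, inf]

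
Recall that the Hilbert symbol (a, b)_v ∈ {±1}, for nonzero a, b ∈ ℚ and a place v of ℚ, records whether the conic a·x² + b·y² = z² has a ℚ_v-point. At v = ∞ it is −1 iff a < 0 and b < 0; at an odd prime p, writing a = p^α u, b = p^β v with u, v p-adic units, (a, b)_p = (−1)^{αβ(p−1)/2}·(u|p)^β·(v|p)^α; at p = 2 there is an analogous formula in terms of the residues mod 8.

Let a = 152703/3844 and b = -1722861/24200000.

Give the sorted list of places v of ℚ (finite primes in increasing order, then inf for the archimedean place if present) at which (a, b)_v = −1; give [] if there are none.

Mod squares: a ≡ 47, b ≡ -957145. Check v ∈ {∞, 2, 3, 5, 7, 11, 19, 23, 29, 31, 41, 47}.
v=41: a=41^0·(≡35), b=41^1·(≡40) mod 41; (35|41)=-1, (40|41)=+1; (−1)^{0·1·20}·(-1)^1·(+1)^0 = -1.
v=47: a=47^1·(≡37), b=47^0·(≡46) mod 47; (37|47)=+1, (46|47)=-1; (−1)^{1·0·23}·(+1)^0·(-1)^1 = -1.
v=29: a=29^0·(≡12), b=29^1·(≡19) mod 29; (12|29)=-1, (19|29)=-1; (−1)^{0·1·14}·(-1)^1·(-1)^0 = -1.
v=19: a=19^2·(≡4), b=19^0·(≡10) mod 19; (4|19)=+1, (10|19)=-1; (−1)^{2·0·9}·(+1)^0·(-1)^2 = +1.
v=3: a=3^2·(≡2), b=3^2·(≡2) mod 3; (2|3)=-1, (2|3)=-1; (−1)^{2·2·1}·(-1)^2·(-1)^2 = +1.
v=5: a=5^0·(≡2), b=5^-5·(≡1) mod 5; (2|5)=-1, (1|5)=+1; (−1)^{0·-5·2}·(-1)^-5·(+1)^0 = -1.
v=∞: 47 > 0 and -957145 < 0  ⇒  (a,b)_∞ = +1.
v=7: a=7^0·(≡5), b=7^1·(≡3) mod 7; (5|7)=-1, (3|7)=-1; (−1)^{0·1·3}·(-1)^1·(-1)^0 = -1.
v=31: a=31^-2·(≡7), b=31^0·(≡30) mod 31; (7|31)=+1, (30|31)=-1; (−1)^{-2·0·15}·(+1)^0·(-1)^-2 = +1.
v=11: a=11^0·(≡9), b=11^-2·(≡4) mod 11; (9|11)=+1, (4|11)=+1; (−1)^{0·-2·5}·(+1)^-2·(+1)^0 = +1.
v=23: a=23^0·(≡2), b=23^1·(≡21) mod 23; (2|23)=+1, (21|23)=-1; (−1)^{0·1·11}·(+1)^1·(-1)^0 = +1.
v=2: v_2(a)=-2, v_2(b)=-6; units ≡ 7, 7 (mod 8); ε·ε+αω+βω = 1·1+-2·0+-6·0 ≡ 1  ⇒  (a,b)_2 = -1.
(47, -957145 / ℚ) ramifies at {2, 5, 7, 29, 41, 47}: a division algebra.

[2, 5, 7, 29, 41, 47]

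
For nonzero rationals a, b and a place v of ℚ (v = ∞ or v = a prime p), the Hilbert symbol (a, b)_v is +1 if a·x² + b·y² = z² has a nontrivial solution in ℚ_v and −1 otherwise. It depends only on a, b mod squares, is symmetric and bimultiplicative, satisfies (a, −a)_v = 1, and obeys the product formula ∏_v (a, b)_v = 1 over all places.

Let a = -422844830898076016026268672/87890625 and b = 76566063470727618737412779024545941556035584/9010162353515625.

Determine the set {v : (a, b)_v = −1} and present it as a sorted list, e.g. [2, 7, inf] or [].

[2, 11, 17, 29]

(a, b) ≡ (-10013, 70499) mod (ℚ^×)²; places V = {2, 3, 5, 7, 11, 13, 17, 19, 29, 31, ∞}.
(a,b)_17: α=3, u≡3; β=5, v≡2 (mod 17); (3|17)=-1, (2|17)=+1; sign (−1)^0·-1^5·+1^3 = -1.
(a,b)_2: α=10, β=18; u≡3, v≡3 (mod 8); ε(u)ε(v)=1·1, αω(v)=10·1, βω(u)=18·1; sum ≡ 1  ⇒  -1.
(a,b)_3: α=-2, u≡1; β=-10, v≡2 (mod 3); (1|3)=+1, (2|3)=-1; sign (−1)^0·+1^-10·-1^-2 = +1.
(a,b)_29: α=2, u≡18; β=3, v≡9 (mod 29); (18|29)=-1, (9|29)=+1; sign (−1)^0·-1^3·+1^2 = -1.
(a,b)_13: α=6, u≡12; β=9, v≡7 (mod 13); (12|13)=+1, (7|13)=-1; sign (−1)^0·+1^9·-1^6 = +1.
(a,b)_5: α=-10, u≡2; β=-16, v≡1 (mod 5); (2|5)=-1, (1|5)=+1; sign (−1)^0·-1^-16·+1^-10 = +1.
(a,b)_7: α=4, u≡2; β=6, v≡1 (mod 7); (2|7)=+1, (1|7)=+1; sign (−1)^0·+1^6·+1^4 = +1.
(a,b)_11: α=4, u≡8; β=7, v≡6 (mod 11); (8|11)=-1, (6|11)=-1; sign (−1)^0·-1^7·-1^4 = -1.
(a,b)_31: α=1, u≡16; β=2, v≡1 (mod 31); (16|31)=+1, (1|31)=+1; sign (−1)^0·+1^2·+1^1 = +1.
(a,b)_∞: sgn(-10013)=−, sgn(70499)=+, so +1.
(a,b)_19: α=1, u≡6; β=2, v≡1 (mod 19); (6|19)=+1, (1|19)=+1; sign (−1)^0·+1^2·+1^1 = +1.
(-10013, 70499 / ℚ) ramifies at {2, 11, 17, 29}: a division algebra.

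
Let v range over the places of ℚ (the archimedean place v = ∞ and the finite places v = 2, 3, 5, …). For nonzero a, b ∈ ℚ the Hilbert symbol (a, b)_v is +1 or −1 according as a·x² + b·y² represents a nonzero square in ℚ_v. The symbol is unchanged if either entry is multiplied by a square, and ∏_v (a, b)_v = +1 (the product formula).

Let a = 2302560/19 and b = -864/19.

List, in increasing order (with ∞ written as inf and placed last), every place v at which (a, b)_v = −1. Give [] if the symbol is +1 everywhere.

(a, b) ≡ (303810, -114) mod (ℚ^×)²; places V = {2, 3, 5, 13, 19, 41, ∞}.
(a,b)_13: α=1, u≡10; β=0, v≡12 (mod 13); (10|13)=+1, (12|13)=+1; sign (−1)^0·+1^0·+1^1 = +1.
(a,b)_5: α=1, u≡3; β=0, v≡4 (mod 5); (3|5)=-1, (4|5)=+1; sign (−1)^0·-1^0·+1^1 = +1.
(a,b)_∞: sgn(303810)=+, sgn(-114)=−, so +1.
(a,b)_41: α=1, u≡34; β=0, v≡2 (mod 41); (34|41)=-1, (2|41)=+1; sign (−1)^0·-1^0·+1^1 = +1.
(a,b)_19: α=-1, u≡7; β=-1, v≡10 (mod 19); (7|19)=+1, (10|19)=-1; sign (−1)^1·+1^-1·-1^-1 = +1.
(a,b)_3: α=3, u≡2; β=3, v≡1 (mod 3); (2|3)=-1, (1|3)=+1; sign (−1)^1·-1^3·+1^3 = +1.
(a,b)_2: α=5, β=5; u≡1, v≡7 (mod 8); ε(u)ε(v)=0·1, αω(v)=5·0, βω(u)=5·0; sum ≡ 0  ⇒  +1.
Ram(a, b) = ∅: the form 303810·x² + -114·y² − z² is isotropic over every ℚ_v, so by Hasse–Minkowski it is isotropic over ℚ.

[]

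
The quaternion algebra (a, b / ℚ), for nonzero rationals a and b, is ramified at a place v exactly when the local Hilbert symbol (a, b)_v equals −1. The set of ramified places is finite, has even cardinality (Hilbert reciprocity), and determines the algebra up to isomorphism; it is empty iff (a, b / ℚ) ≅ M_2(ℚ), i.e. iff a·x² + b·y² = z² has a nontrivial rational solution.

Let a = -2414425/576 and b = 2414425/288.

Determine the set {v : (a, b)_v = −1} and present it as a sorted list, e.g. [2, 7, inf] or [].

Mod squares: a ≡ -96577, b ≡ 193154. Check v ∈ {∞, 2, 3, 5, 13, 17, 19, 23}.
v=5: a=5^2·(≡3), b=5^2·(≡4) mod 5; (3|5)=-1, (4|5)=+1; (−1)^{2·2·2}·(-1)^2·(+1)^2 = +1.
v=3: a=3^-2·(≡2), b=3^-2·(≡2) mod 3; (2|3)=-1, (2|3)=-1; (−1)^{-2·-2·1}·(-1)^-2·(-1)^-2 = +1.
v=2: v_2(a)=-6, v_2(b)=-5; units ≡ 7, 1 (mod 8); ε·ε+αω+βω = 1·0+-6·0+-5·0 ≡ 0  ⇒  (a,b)_2 = +1.
v=17: a=17^1·(≡12), b=17^1·(≡10) mod 17; (12|17)=-1, (10|17)=-1; (−1)^{1·1·8}·(-1)^1·(-1)^1 = +1.
v=23: a=23^1·(≡20), b=23^1·(≡6) mod 23; (20|23)=-1, (6|23)=+1; (−1)^{1·1·11}·(-1)^1·(+1)^1 = +1.
v=19: a=19^1·(≡9), b=19^1·(≡1) mod 19; (9|19)=+1, (1|19)=+1; (−1)^{1·1·9}·(+1)^1·(+1)^1 = -1.
v=13: a=13^1·(≡8), b=13^1·(≡10) mod 13; (8|13)=-1, (10|13)=+1; (−1)^{1·1·6}·(-1)^1·(+1)^1 = -1.
v=∞: -96577 < 0 and 193154 > 0  ⇒  (a,b)_∞ = +1.
|Ram(-96577, 193154)| = 2, even; anisotropic at {13, 19}.

[13, 19]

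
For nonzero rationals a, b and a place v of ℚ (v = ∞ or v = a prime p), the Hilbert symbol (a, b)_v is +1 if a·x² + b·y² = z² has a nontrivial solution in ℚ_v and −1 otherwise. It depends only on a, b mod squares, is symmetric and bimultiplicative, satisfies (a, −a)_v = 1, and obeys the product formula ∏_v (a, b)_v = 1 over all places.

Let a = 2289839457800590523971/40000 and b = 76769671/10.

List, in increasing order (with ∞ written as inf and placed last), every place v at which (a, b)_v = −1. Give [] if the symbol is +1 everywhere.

[11, 41]

Mod squares: a ≡ 19, b ≡ 2656390. Check v ∈ {∞, 2, 5, 11, 13, 17, 19, 31, 41}.
v=41: a=41^2·(≡27), b=41^1·(≡33) mod 41; (27|41)=-1, (33|41)=+1; (−1)^{2·1·20}·(-1)^1·(+1)^2 = -1.
v=19: a=19^3·(≡11), b=19^1·(≡14) mod 19; (11|19)=+1, (14|19)=-1; (−1)^{3·1·9}·(+1)^1·(-1)^3 = +1.
v=5: a=5^-4·(≡4), b=5^-1·(≡3) mod 5; (4|5)=+1, (3|5)=-1; (−1)^{-4·-1·2}·(+1)^-1·(-1)^-4 = +1.
v=∞: 19 > 0 and 2656390 > 0  ⇒  (a,b)_∞ = +1.
v=2: v_2(a)=-6, v_2(b)=-1; units ≡ 3, 3 (mod 8); ε·ε+αω+βω = 1·1+-6·1+-1·1 ≡ 0  ⇒  (a,b)_2 = +1.
v=11: a=11^4·(≡8), b=11^1·(≡10) mod 11; (8|11)=-1, (10|11)=-1; (−1)^{4·1·5}·(-1)^1·(-1)^4 = -1.
v=13: a=13^2·(≡6), b=13^0·(≡3) mod 13; (6|13)=-1, (3|13)=+1; (−1)^{2·0·6}·(-1)^0·(+1)^2 = +1.
v=31: a=31^2·(≡4), b=31^1·(≡13) mod 31; (4|31)=+1, (13|31)=-1; (−1)^{2·1·15}·(+1)^1·(-1)^2 = +1.
v=17: a=17^4·(≡2), b=17^2·(≡15) mod 17; (2|17)=+1, (15|17)=+1; (−1)^{4·2·8}·(+1)^2·(+1)^4 = +1.
(19, 2656390 / ℚ) ramifies at {11, 41}: a division algebra.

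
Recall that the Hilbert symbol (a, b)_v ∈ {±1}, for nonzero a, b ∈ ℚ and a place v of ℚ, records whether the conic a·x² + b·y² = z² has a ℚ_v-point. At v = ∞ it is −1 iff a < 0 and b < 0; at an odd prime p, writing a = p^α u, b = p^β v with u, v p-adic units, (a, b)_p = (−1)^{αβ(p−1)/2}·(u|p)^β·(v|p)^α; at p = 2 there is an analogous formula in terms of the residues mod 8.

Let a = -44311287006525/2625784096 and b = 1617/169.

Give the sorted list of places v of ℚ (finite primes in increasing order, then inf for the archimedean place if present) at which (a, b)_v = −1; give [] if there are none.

[3, 7]

(a, b) ≡ (-714, 33) mod (ℚ^×)²; places V = {2, 3, 5, 7, 11, 13, 17, ∞}.
(a,b)_∞: sgn(-714)=−, sgn(33)=+, so +1.
(a,b)_17: α=-1, u≡13; β=0, v≡15 (mod 17); (13|17)=+1, (15|17)=+1; sign (−1)^0·+1^0·+1^-1 = +1.
(a,b)_3: α=1, u≡2; β=1, v≡2 (mod 3); (2|3)=-1, (2|3)=-1; sign (−1)^1·-1^1·-1^1 = -1.
(a,b)_5: α=2, u≡4; β=0, v≡3 (mod 5); (4|5)=+1, (3|5)=-1; sign (−1)^0·+1^0·-1^2 = +1.
(a,b)_11: α=4, u≡5; β=1, v≡1 (mod 11); (5|11)=+1, (1|11)=+1; sign (−1)^0·+1^1·+1^4 = +1.
(a,b)_2: α=-5, β=0; u≡3, v≡1 (mod 8); ε(u)ε(v)=1·0, αω(v)=-5·0, βω(u)=0·1; sum ≡ 0  ⇒  +1.
(a,b)_7: α=9, u≡3; β=2, v≡5 (mod 7); (3|7)=-1, (5|7)=-1; sign (−1)^0·-1^2·-1^9 = -1.
(a,b)_13: α=-6, u≡3; β=-2, v≡5 (mod 13); (3|13)=+1, (5|13)=-1; sign (−1)^0·+1^-2·-1^-6 = +1.
(-714, 33 / ℚ) ramifies at {3, 7}: a division algebra.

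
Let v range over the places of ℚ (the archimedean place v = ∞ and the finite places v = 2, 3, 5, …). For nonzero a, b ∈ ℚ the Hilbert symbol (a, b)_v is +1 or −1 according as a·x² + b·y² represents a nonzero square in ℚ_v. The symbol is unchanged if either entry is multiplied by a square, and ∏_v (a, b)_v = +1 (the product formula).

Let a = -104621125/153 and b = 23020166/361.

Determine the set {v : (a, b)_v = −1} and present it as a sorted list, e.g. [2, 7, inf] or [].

[13, 17, 19, 31]

(a, b) ≡ (-1451885, 806) mod (ℚ^×)²; places V = {2, 3, 5, 7, 13, 17, 19, 29, 31, ∞}.
(a,b)_29: α=1, u≡15; β=0, v≡13 (mod 29); (15|29)=-1, (13|29)=+1; sign (−1)^0·-1^0·+1^1 = +1.
(a,b)_7: α=2, u≡6; β=0, v≡2 (mod 7); (6|7)=-1, (2|7)=+1; sign (−1)^0·-1^0·+1^2 = +1.
(a,b)_17: α=-1, u≡6; β=0, v≡6 (mod 17); (6|17)=-1, (6|17)=-1; sign (−1)^0·-1^0·-1^-1 = -1.
(a,b)_2: α=0, β=1; u≡3, v≡3 (mod 8); ε(u)ε(v)=1·1, αω(v)=0·1, βω(u)=1·1; sum ≡ 0  ⇒  +1.
(a,b)_∞: sgn(-1451885)=−, sgn(806)=+, so +1.
(a,b)_5: α=3, u≡2; β=0, v≡1 (mod 5); (2|5)=-1, (1|5)=+1; sign (−1)^0·-1^0·+1^3 = +1.
(a,b)_13: α=0, u≡8; β=5, v≡1 (mod 13); (8|13)=-1, (1|13)=+1; sign (−1)^0·-1^5·+1^0 = -1.
(a,b)_3: α=-2, u≡1; β=0, v≡2 (mod 3); (1|3)=+1, (2|3)=-1; sign (−1)^0·+1^0·-1^-2 = +1.
(a,b)_31: α=1, u≡30; β=1, v≡13 (mod 31); (30|31)=-1, (13|31)=-1; sign (−1)^1·-1^1·-1^1 = -1.
(a,b)_19: α=1, u≡15; β=-2, v≡13 (mod 19); (15|19)=-1, (13|19)=-1; sign (−1)^0·-1^-2·-1^1 = -1.
|Ram(-1451885, 806)| = 4, even; anisotropic at {13, 17, 19, 31}.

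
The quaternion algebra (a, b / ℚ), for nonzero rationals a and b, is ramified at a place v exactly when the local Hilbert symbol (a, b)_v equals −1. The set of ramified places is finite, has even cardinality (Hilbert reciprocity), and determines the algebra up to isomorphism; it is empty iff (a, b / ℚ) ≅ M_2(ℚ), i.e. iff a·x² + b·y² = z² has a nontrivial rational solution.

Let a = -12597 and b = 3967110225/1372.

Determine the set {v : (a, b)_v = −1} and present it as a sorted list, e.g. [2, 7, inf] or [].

[2, 7, 13, 17]

(a, b) ≡ (-12597, 7) mod (ℚ^×)²; places V = {2, 3, 5, 7, 13, 17, 19, ∞}.
(a,b)_5: α=0, u≡3; β=2, v≡2 (mod 5); (3|5)=-1, (2|5)=-1; sign (−1)^0·-1^2·-1^0 = +1.
(a,b)_13: α=1, u≡6; β=2, v≡6 (mod 13); (6|13)=-1, (6|13)=-1; sign (−1)^0·-1^2·-1^1 = -1.
(a,b)_7: α=0, u≡3; β=-3, v≡2 (mod 7); (3|7)=-1, (2|7)=+1; sign (−1)^0·-1^-3·+1^0 = -1.
(a,b)_17: α=1, u≡7; β=2, v≡10 (mod 17); (7|17)=-1, (10|17)=-1; sign (−1)^0·-1^2·-1^1 = -1.
(a,b)_19: α=1, u≡2; β=2, v≡6 (mod 19); (2|19)=-1, (6|19)=+1; sign (−1)^0·-1^2·+1^1 = +1.
(a,b)_∞: sgn(-12597)=−, sgn(7)=+, so +1.
(a,b)_2: α=0, β=-2; u≡3, v≡7 (mod 8); ε(u)ε(v)=1·1, αω(v)=0·0, βω(u)=-2·1; sum ≡ 1  ⇒  -1.
(a,b)_3: α=1, u≡1; β=2, v≡1 (mod 3); (1|3)=+1, (1|3)=+1; sign (−1)^0·+1^2·+1^1 = +1.
(-12597, 7 / ℚ) ramifies at {2, 7, 13, 17}: a division algebra.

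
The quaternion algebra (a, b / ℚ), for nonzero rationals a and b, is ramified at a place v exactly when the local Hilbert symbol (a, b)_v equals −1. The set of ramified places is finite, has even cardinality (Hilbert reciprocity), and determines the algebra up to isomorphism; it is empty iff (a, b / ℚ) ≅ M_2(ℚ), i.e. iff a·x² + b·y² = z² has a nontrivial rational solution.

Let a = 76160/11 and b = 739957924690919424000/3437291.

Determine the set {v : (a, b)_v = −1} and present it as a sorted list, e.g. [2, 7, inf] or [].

(a, b) ≡ (13090, 43010) mod (ℚ^×)²; places V = {2, 3, 5, 7, 11, 13, 17, 23, 43, ∞}.
(a,b)_23: α=0, u≡9; β=1, v≡21 (mod 23); (9|23)=+1, (21|23)=-1; sign (−1)^0·+1^1·-1^0 = +1.
(a,b)_17: α=1, u≡7; β=5, v≡7 (mod 17); (7|17)=-1, (7|17)=-1; sign (−1)^0·-1^5·-1^1 = +1.
(a,b)_5: α=1, u≡2; β=3, v≡2 (mod 5); (2|5)=-1, (2|5)=-1; sign (−1)^0·-1^3·-1^1 = +1.
(a,b)_3: α=0, u≡1; β=2, v≡2 (mod 3); (1|3)=+1, (2|3)=-1; sign (−1)^0·+1^2·-1^0 = +1.
(a,b)_43: α=0, u≡28; β=-2, v≡15 (mod 43); (28|43)=-1, (15|43)=+1; sign (−1)^0·-1^-2·+1^0 = +1.
(a,b)_13: α=0, u≡10; β=-2, v≡8 (mod 13); (10|13)=+1, (8|13)=-1; sign (−1)^0·+1^-2·-1^0 = +1.
(a,b)_2: α=7, β=23; u≡1, v≡1 (mod 8); ε(u)ε(v)=0·0, αω(v)=7·0, βω(u)=23·0; sum ≡ 0  ⇒  +1.
(a,b)_∞: sgn(13090)=+, sgn(43010)=+, so +1.
(a,b)_11: α=-1, u≡7; β=-1, v≡4 (mod 11); (7|11)=-1, (4|11)=+1; sign (−1)^1·-1^-1·+1^-1 = +1.
(a,b)_7: α=1, u≡4; β=4, v≡1 (mod 7); (4|7)=+1, (1|7)=+1; sign (−1)^0·+1^4·+1^1 = +1.
Ram(a, b) = ∅: the form 13090·x² + 43010·y² − z² is isotropic over every ℚ_v, so by Hasse–Minkowski it is isotropic over ℚ.

[]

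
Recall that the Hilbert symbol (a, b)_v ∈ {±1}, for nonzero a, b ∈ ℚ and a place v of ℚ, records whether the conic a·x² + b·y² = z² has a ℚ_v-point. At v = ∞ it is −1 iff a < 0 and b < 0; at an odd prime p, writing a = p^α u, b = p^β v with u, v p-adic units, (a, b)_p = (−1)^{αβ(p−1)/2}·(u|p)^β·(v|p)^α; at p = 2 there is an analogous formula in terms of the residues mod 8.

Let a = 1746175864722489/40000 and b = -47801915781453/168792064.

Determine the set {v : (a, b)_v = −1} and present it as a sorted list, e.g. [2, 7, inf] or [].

(a, b) ≡ (43401, -37) mod (ℚ^×)²; places V = {2, 3, 5, 7, 17, 19, 23, 29, 37, ∞}.
(a,b)_∞: sgn(43401)=+, sgn(-37)=−, so +1.
(a,b)_5: α=-4, u≡1; β=0, v≡3 (mod 5); (1|5)=+1, (3|5)=-1; sign (−1)^0·+1^0·-1^-4 = +1.
(a,b)_19: α=2, u≡11; β=2, v≡4 (mod 19); (11|19)=+1, (4|19)=+1; sign (−1)^0·+1^2·+1^2 = +1.
(a,b)_23: α=3, u≡13; β=2, v≡18 (mod 23); (13|23)=+1, (18|23)=+1; sign (−1)^0·+1^2·+1^3 = +1.
(a,b)_17: α=3, u≡14; β=4, v≡6 (mod 17); (14|17)=-1, (6|17)=-1; sign (−1)^0·-1^4·-1^3 = -1.
(a,b)_3: α=7, u≡1; β=4, v≡2 (mod 3); (1|3)=+1, (2|3)=-1; sign (−1)^0·+1^4·-1^7 = -1.
(a,b)_7: α=0, u≡2; β=-2, v≡6 (mod 7); (2|7)=+1, (6|7)=-1; sign (−1)^0·+1^-2·-1^0 = +1.
(a,b)_2: α=-6, β=-12; u≡1, v≡3 (mod 8); ε(u)ε(v)=0·1, αω(v)=-6·1, βω(u)=-12·0; sum ≡ 0  ⇒  +1.
(a,b)_29: α=0, u≡2; β=-2, v≡8 (mod 29); (2|29)=-1, (8|29)=-1; sign (−1)^0·-1^-2·-1^0 = +1.
(a,b)_37: α=1, u≡16; β=1, v≡10 (mod 37); (16|37)=+1, (10|37)=+1; sign (−1)^0·+1^1·+1^1 = +1.
|Ram(43401, -37)| = 2, even; anisotropic at {3, 17}.

[3, 17]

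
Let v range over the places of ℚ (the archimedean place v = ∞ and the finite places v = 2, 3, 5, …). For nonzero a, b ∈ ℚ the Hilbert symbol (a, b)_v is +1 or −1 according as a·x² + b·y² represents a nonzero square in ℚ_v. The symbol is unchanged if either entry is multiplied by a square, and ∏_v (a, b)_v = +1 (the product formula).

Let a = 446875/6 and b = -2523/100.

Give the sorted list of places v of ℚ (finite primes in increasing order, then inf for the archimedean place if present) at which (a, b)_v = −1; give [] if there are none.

Mod squares: a ≡ 4290, b ≡ -3. Check v ∈ {∞, 2, 3, 5, 11, 13, 29}.
v=3: a=3^-1·(≡2), b=3^1·(≡2) mod 3; (2|3)=-1, (2|3)=-1; (−1)^{-1·1·1}·(-1)^1·(-1)^-1 = -1.
v=2: v_2(a)=-1, v_2(b)=-2; units ≡ 1, 5 (mod 8); ε·ε+αω+βω = 0·0+-1·1+-2·0 ≡ 1  ⇒  (a,b)_2 = -1.
v=∞: 4290 > 0 and -3 < 0  ⇒  (a,b)_∞ = +1.
v=5: a=5^5·(≡3), b=5^-2·(≡3) mod 5; (3|5)=-1, (3|5)=-1; (−1)^{5·-2·2}·(-1)^-2·(-1)^5 = -1.
v=29: a=29^0·(≡12), b=29^2·(≡2) mod 29; (12|29)=-1, (2|29)=-1; (−1)^{0·2·14}·(-1)^2·(-1)^0 = +1.
v=13: a=13^1·(≡7), b=13^0·(≡10) mod 13; (7|13)=-1, (10|13)=+1; (−1)^{1·0·6}·(-1)^0·(+1)^1 = +1.
v=11: a=11^1·(≡4), b=11^0·(≡7) mod 11; (4|11)=+1, (7|11)=-1; (−1)^{1·0·5}·(+1)^0·(-1)^1 = -1.
|Ram(4290, -3)| = 4, even; anisotropic at {2, 3, 5, 11}.

[2, 3, 5, 11]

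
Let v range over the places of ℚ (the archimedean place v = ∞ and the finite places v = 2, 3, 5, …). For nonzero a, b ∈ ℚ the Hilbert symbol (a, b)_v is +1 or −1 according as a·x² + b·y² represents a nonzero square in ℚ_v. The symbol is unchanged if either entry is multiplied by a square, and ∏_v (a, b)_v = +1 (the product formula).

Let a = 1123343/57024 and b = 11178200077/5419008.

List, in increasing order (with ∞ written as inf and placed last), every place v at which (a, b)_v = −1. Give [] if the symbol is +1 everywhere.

Mod squares: a ≡ 253, b ≡ 759. Check v ∈ {∞, 2, 3, 7, 11, 13, 17, 23}.
v=3: a=3^-4·(≡1), b=3^-3·(≡1) mod 3; (1|3)=+1, (1|3)=+1; (−1)^{-4·-3·1}·(+1)^-3·(+1)^-4 = +1.
v=23: a=23^1·(≡5), b=23^3·(≡19) mod 23; (5|23)=-1, (19|23)=-1; (−1)^{1·3·11}·(-1)^3·(-1)^1 = -1.
v=2: v_2(a)=-6, v_2(b)=-12; units ≡ 5, 7 (mod 8); ε·ε+αω+βω = 0·1+-6·0+-12·1 ≡ 0  ⇒  (a,b)_2 = +1.
v=7: a=7^0·(≡2), b=7^-2·(≡5) mod 7; (2|7)=+1, (5|7)=-1; (−1)^{0·-2·3}·(+1)^-2·(-1)^0 = +1.
v=17: a=17^2·(≡16), b=17^4·(≡10) mod 17; (16|17)=+1, (10|17)=-1; (−1)^{2·4·8}·(+1)^4·(-1)^2 = +1.
v=∞: 253 > 0 and 759 > 0  ⇒  (a,b)_∞ = +1.
v=13: a=13^2·(≡5), b=13^0·(≡7) mod 13; (5|13)=-1, (7|13)=-1; (−1)^{2·0·6}·(-1)^0·(-1)^2 = +1.
v=11: a=11^-1·(≡4), b=11^1·(≡9) mod 11; (4|11)=+1, (9|11)=+1; (−1)^{-1·1·5}·(+1)^1·(+1)^-1 = -1.
(253, 759 / ℚ) ramifies at {11, 23}: a division algebra.

[11, 23]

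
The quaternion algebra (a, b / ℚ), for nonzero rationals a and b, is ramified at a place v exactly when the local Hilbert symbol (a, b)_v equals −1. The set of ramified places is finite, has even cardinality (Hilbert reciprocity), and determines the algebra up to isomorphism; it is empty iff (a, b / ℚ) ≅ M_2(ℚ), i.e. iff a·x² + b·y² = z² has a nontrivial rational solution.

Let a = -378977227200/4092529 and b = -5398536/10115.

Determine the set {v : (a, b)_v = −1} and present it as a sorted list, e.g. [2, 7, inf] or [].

[5, inf]

Mod squares: a ≡ -143, b ≡ -2310. Check v ∈ {∞, 2, 3, 5, 7, 11, 13, 17}.
v=5: a=5^2·(≡3), b=5^-1·(≡3) mod 5; (3|5)=-1, (3|5)=-1; (−1)^{2·-1·2}·(-1)^-1·(-1)^2 = -1.
v=13: a=13^3·(≡2), b=13^2·(≡10) mod 13; (2|13)=-1, (10|13)=+1; (−1)^{3·2·6}·(-1)^2·(+1)^3 = +1.
v=3: a=3^4·(≡1), b=3^1·(≡1) mod 3; (1|3)=+1, (1|3)=+1; (−1)^{4·1·1}·(+1)^1·(+1)^4 = +1.
v=7: a=7^-2·(≡4), b=7^-1·(≡6) mod 7; (4|7)=+1, (6|7)=-1; (−1)^{-2·-1·3}·(+1)^-1·(-1)^-2 = +1.
v=∞: -143 < 0 and -2310 < 0  ⇒  (a,b)_∞ = -1.
v=2: v_2(a)=6, v_2(b)=3; units ≡ 1, 5 (mod 8); ε·ε+αω+βω = 0·0+6·1+3·0 ≡ 0  ⇒  (a,b)_2 = +1.
v=11: a=11^3·(≡5), b=11^3·(≡6) mod 11; (5|11)=+1, (6|11)=-1; (−1)^{3·3·5}·(+1)^3·(-1)^3 = +1.
v=17: a=17^-4·(≡5), b=17^-2·(≡1) mod 17; (5|17)=-1, (1|17)=+1; (−1)^{-4·-2·8}·(-1)^-2·(+1)^-4 = +1.
Ram(-143, -2310) = {5, ∞}; no ℚ_5-point on the conic.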